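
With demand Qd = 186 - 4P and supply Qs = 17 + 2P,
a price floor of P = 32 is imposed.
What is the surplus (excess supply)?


At P = 32:
Qd = 186 - 4*32 = 58
Qs = 17 + 2*32 = 81
Surplus = Qs - Qd = 81 - 58 = 23

23


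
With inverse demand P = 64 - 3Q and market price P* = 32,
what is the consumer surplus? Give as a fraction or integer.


Maximum willingness to pay (at Q=0): P_max = 64
Quantity demanded at P* = 32:
Q* = (64 - 32)/3 = 32/3
CS = (1/2) * Q* * (P_max - P*)
CS = (1/2) * 32/3 * (64 - 32)
CS = (1/2) * 32/3 * 32 = 512/3

512/3


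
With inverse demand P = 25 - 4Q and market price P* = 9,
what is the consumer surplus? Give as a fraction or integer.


Maximum willingness to pay (at Q=0): P_max = 25
Quantity demanded at P* = 9:
Q* = (25 - 9)/4 = 4
CS = (1/2) * Q* * (P_max - P*)
CS = (1/2) * 4 * (25 - 9)
CS = (1/2) * 4 * 16 = 32

32


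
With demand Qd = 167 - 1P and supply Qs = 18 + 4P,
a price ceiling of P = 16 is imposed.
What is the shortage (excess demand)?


At P = 16:
Qd = 167 - 1*16 = 151
Qs = 18 + 4*16 = 82
Shortage = Qd - Qs = 151 - 82 = 69

69


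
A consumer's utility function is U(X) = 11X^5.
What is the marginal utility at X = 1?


MU = dU/dX = 11*5*X^(5-1)
MU = 55*X^4
At X = 1:
MU = 55 * 1^4
MU = 55 * 1 = 55

55


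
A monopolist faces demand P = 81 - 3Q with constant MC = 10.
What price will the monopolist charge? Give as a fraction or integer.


MR = 81 - 6Q
Set MR = MC: 81 - 6Q = 10
Q* = 71/6
Substitute into demand:
P* = 81 - 3*71/6 = 91/2

91/2


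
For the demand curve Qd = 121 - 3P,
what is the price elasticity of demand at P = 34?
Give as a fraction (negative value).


dQ/dP = -3
At P = 34: Q = 121 - 3*34 = 19
E = (dQ/dP)(P/Q) = (-3)(34/19) = -102/19

-102/19


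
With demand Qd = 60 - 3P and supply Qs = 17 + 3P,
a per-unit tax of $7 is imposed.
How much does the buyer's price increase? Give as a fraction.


With a per-unit tax, the buyer's price increase depends on relative slopes.
Supply slope: d = 3, Demand slope: b = 3
Buyer's price increase = d * tax / (b + d)
= 3 * 7 / (3 + 3)
= 21 / 6 = 7/2

7/2


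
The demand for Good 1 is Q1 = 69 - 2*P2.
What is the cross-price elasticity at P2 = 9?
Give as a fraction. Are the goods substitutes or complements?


dQ1/dP2 = -2
At P2 = 9: Q1 = 69 - 2*9 = 51
Exy = (dQ1/dP2)(P2/Q1) = -2 * 9 / 51 = -6/17
Since Exy < 0, the goods are complements.

-6/17 (complements)


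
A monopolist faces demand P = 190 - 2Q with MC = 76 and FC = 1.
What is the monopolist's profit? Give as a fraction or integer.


MR = MC: 190 - 4Q = 76
Q* = 57/2
P* = 190 - 2*57/2 = 133
Profit = (P* - MC)*Q* - FC
= (133 - 76)*57/2 - 1
= 57*57/2 - 1
= 3249/2 - 1 = 3247/2

3247/2


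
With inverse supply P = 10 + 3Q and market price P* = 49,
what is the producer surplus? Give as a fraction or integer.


Minimum supply price (at Q=0): P_min = 10
Quantity supplied at P* = 49:
Q* = (49 - 10)/3 = 13
PS = (1/2) * Q* * (P* - P_min)
PS = (1/2) * 13 * (49 - 10)
PS = (1/2) * 13 * 39 = 507/2

507/2


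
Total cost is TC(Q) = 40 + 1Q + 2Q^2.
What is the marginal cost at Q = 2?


MC = dTC/dQ = 1 + 2*2*Q
At Q = 2:
MC = 1 + 4*2
MC = 1 + 8 = 9

9


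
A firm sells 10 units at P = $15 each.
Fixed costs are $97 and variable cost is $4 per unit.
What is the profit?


Total Revenue = P * Q = 15 * 10 = $150
Total Cost = FC + VC*Q = 97 + 4*10 = $137
Profit = TR - TC = 150 - 137 = $13

$13


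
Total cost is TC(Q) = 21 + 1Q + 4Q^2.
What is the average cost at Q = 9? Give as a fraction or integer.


TC(9) = 21 + 1*9 + 4*9^2
TC(9) = 21 + 9 + 324 = 354
AC = TC/Q = 354/9 = 118/3

118/3


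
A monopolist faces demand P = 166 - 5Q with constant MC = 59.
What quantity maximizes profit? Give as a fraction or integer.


TR = P*Q = (166 - 5Q)Q = 166Q - 5Q^2
MR = dTR/dQ = 166 - 10Q
Set MR = MC:
166 - 10Q = 59
107 = 10Q
Q* = 107/10 = 107/10

107/10


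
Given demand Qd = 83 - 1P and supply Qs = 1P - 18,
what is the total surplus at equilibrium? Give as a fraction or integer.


Find equilibrium: 83 - 1P = 1P - 18
83 + 18 = 2P
P* = 101/2 = 101/2
Q* = 1*101/2 - 18 = 65/2
Inverse demand: P = 83 - Q/1, so P_max = 83
Inverse supply: P = 18 + Q/1, so P_min = 18
CS = (1/2) * 65/2 * (83 - 101/2) = 4225/8
PS = (1/2) * 65/2 * (101/2 - 18) = 4225/8
TS = CS + PS = 4225/8 + 4225/8 = 4225/4

4225/4


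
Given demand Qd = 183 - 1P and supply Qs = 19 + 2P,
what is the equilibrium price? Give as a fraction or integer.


At equilibrium, Qd = Qs.
183 - 1P = 19 + 2P
183 - 19 = 1P + 2P
164 = 3P
P* = 164/3 = 164/3

164/3


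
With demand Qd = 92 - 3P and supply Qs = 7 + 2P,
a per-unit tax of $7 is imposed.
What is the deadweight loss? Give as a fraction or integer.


Pre-tax equilibrium quantity: Q* = 41
Post-tax equilibrium quantity: Q_tax = 163/5
Reduction in quantity: Q* - Q_tax = 42/5
DWL = (1/2) * tax * (Q* - Q_tax)
DWL = (1/2) * 7 * 42/5 = 147/5

147/5


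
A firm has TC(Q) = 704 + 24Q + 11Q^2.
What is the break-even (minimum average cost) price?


AC(Q) = 704/Q + 24 + 11Q
To minimize: dAC/dQ = -704/Q^2 + 11 = 0
Q^2 = 704/11 = 64
Q* = 8
Min AC = 704/8 + 24 + 11*8
Min AC = 88 + 24 + 88 = 200

200


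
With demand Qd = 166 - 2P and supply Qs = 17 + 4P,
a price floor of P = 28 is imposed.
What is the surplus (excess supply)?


At P = 28:
Qd = 166 - 2*28 = 110
Qs = 17 + 4*28 = 129
Surplus = Qs - Qd = 129 - 110 = 19

19


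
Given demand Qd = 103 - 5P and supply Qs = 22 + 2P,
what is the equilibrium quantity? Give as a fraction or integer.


First find equilibrium price:
103 - 5P = 22 + 2P
P* = 81/7 = 81/7
Then substitute into demand:
Q* = 103 - 5 * 81/7 = 316/7

316/7


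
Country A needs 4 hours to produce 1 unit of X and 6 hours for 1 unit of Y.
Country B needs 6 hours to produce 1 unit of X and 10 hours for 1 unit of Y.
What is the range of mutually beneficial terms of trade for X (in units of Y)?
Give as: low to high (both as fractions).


Opportunity cost of X for Country A = hours_X / hours_Y = 4/6 = 2/3 units of Y
Opportunity cost of X for Country B = hours_X / hours_Y = 6/10 = 3/5 units of Y
Terms of trade must be between the two opportunity costs.
Range: 3/5 to 2/3

3/5 to 2/3


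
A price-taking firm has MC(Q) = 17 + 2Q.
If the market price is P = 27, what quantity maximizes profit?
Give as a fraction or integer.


In perfect competition, profit is maximized where P = MC.
27 = 17 + 2Q
10 = 2Q
Q* = 10/2 = 5

5


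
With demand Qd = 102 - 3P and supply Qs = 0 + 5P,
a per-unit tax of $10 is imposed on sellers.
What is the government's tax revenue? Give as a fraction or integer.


With tax on sellers, new supply: Qs' = 0 + 5(P - 10)
= 5P - 50
New equilibrium quantity:
Q_new = 45
Tax revenue = tax * Q_new = 10 * 45 = 450

450


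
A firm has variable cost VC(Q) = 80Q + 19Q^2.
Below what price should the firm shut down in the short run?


AVC(Q) = VC(Q)/Q = 80 + 19Q
AVC is increasing in Q, so minimum AVC is at Q -> 0+.
Min AVC = 80
The firm should shut down if P < 80.

80


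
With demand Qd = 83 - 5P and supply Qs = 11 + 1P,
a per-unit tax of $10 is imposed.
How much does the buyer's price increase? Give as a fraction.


With a per-unit tax, the buyer's price increase depends on relative slopes.
Supply slope: d = 1, Demand slope: b = 5
Buyer's price increase = d * tax / (b + d)
= 1 * 10 / (5 + 1)
= 10 / 6 = 5/3

5/3


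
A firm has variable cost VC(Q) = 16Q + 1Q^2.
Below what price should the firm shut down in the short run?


AVC(Q) = VC(Q)/Q = 16 + 1Q
AVC is increasing in Q, so minimum AVC is at Q -> 0+.
Min AVC = 16
The firm should shut down if P < 16.

16


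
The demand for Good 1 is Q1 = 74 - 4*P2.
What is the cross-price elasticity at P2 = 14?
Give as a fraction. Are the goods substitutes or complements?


dQ1/dP2 = -4
At P2 = 14: Q1 = 74 - 4*14 = 18
Exy = (dQ1/dP2)(P2/Q1) = -4 * 14 / 18 = -28/9
Since Exy < 0, the goods are complements.

-28/9 (complements)


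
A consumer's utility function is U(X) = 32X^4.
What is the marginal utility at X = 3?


MU = dU/dX = 32*4*X^(4-1)
MU = 128*X^3
At X = 3:
MU = 128 * 3^3
MU = 128 * 27 = 3456

3456


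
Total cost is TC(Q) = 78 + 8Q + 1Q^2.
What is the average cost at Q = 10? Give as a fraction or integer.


TC(10) = 78 + 8*10 + 1*10^2
TC(10) = 78 + 80 + 100 = 258
AC = TC/Q = 258/10 = 129/5

129/5


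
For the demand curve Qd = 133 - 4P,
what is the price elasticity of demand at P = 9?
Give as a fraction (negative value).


dQ/dP = -4
At P = 9: Q = 133 - 4*9 = 97
E = (dQ/dP)(P/Q) = (-4)(9/97) = -36/97

-36/97


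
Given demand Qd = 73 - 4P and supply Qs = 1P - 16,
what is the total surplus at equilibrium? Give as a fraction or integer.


Find equilibrium: 73 - 4P = 1P - 16
73 + 16 = 5P
P* = 89/5 = 89/5
Q* = 1*89/5 - 16 = 9/5
Inverse demand: P = 73/4 - Q/4, so P_max = 73/4
Inverse supply: P = 16 + Q/1, so P_min = 16
CS = (1/2) * 9/5 * (73/4 - 89/5) = 81/200
PS = (1/2) * 9/5 * (89/5 - 16) = 81/50
TS = CS + PS = 81/200 + 81/50 = 81/40

81/40


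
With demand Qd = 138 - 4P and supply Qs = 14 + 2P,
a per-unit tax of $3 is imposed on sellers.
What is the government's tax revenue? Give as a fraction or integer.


With tax on sellers, new supply: Qs' = 14 + 2(P - 3)
= 8 + 2P
New equilibrium quantity:
Q_new = 154/3
Tax revenue = tax * Q_new = 3 * 154/3 = 154

154


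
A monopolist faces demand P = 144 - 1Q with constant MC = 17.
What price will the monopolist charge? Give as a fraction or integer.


MR = 144 - 2Q
Set MR = MC: 144 - 2Q = 17
Q* = 127/2
Substitute into demand:
P* = 144 - 1*127/2 = 161/2

161/2


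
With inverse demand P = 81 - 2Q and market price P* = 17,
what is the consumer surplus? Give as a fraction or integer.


Maximum willingness to pay (at Q=0): P_max = 81
Quantity demanded at P* = 17:
Q* = (81 - 17)/2 = 32
CS = (1/2) * Q* * (P_max - P*)
CS = (1/2) * 32 * (81 - 17)
CS = (1/2) * 32 * 64 = 1024

1024


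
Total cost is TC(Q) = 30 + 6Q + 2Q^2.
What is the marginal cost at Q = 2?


MC = dTC/dQ = 6 + 2*2*Q
At Q = 2:
MC = 6 + 4*2
MC = 6 + 8 = 14

14


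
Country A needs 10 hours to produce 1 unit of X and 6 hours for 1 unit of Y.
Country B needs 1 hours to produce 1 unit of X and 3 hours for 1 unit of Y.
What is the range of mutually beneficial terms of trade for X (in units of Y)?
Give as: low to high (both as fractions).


Opportunity cost of X for Country A = hours_X / hours_Y = 10/6 = 5/3 units of Y
Opportunity cost of X for Country B = hours_X / hours_Y = 1/3 = 1/3 units of Y
Terms of trade must be between the two opportunity costs.
Range: 1/3 to 5/3

1/3 to 5/3


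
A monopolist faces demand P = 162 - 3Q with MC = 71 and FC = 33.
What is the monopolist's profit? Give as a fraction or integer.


MR = MC: 162 - 6Q = 71
Q* = 91/6
P* = 162 - 3*91/6 = 233/2
Profit = (P* - MC)*Q* - FC
= (233/2 - 71)*91/6 - 33
= 91/2*91/6 - 33
= 8281/12 - 33 = 7885/12

7885/12


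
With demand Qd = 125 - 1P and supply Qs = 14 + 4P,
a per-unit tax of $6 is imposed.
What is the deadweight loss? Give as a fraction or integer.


Pre-tax equilibrium quantity: Q* = 514/5
Post-tax equilibrium quantity: Q_tax = 98
Reduction in quantity: Q* - Q_tax = 24/5
DWL = (1/2) * tax * (Q* - Q_tax)
DWL = (1/2) * 6 * 24/5 = 72/5

72/5


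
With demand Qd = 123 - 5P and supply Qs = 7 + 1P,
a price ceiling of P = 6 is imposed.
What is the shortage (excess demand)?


At P = 6:
Qd = 123 - 5*6 = 93
Qs = 7 + 1*6 = 13
Shortage = Qd - Qs = 93 - 13 = 80

80


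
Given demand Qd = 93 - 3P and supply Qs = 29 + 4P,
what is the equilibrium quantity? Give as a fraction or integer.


First find equilibrium price:
93 - 3P = 29 + 4P
P* = 64/7 = 64/7
Then substitute into demand:
Q* = 93 - 3 * 64/7 = 459/7

459/7


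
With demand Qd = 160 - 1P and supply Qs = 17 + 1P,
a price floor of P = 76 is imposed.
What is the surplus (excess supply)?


At P = 76:
Qd = 160 - 1*76 = 84
Qs = 17 + 1*76 = 93
Surplus = Qs - Qd = 93 - 84 = 9

9


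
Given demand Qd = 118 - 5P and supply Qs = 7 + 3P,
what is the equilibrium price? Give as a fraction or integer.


At equilibrium, Qd = Qs.
118 - 5P = 7 + 3P
118 - 7 = 5P + 3P
111 = 8P
P* = 111/8 = 111/8

111/8


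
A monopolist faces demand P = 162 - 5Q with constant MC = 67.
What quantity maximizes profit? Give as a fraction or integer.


TR = P*Q = (162 - 5Q)Q = 162Q - 5Q^2
MR = dTR/dQ = 162 - 10Q
Set MR = MC:
162 - 10Q = 67
95 = 10Q
Q* = 95/10 = 19/2

19/2


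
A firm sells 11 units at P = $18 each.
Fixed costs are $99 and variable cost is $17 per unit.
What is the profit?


Total Revenue = P * Q = 18 * 11 = $198
Total Cost = FC + VC*Q = 99 + 17*11 = $286
Profit = TR - TC = 198 - 286 = $-88

$-88


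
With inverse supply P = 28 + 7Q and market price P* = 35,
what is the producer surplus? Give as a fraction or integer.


Minimum supply price (at Q=0): P_min = 28
Quantity supplied at P* = 35:
Q* = (35 - 28)/7 = 1
PS = (1/2) * Q* * (P* - P_min)
PS = (1/2) * 1 * (35 - 28)
PS = (1/2) * 1 * 7 = 7/2

7/2


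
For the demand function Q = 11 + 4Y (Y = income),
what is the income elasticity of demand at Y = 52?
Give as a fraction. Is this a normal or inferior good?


dQ/dY = 4
At Y = 52: Q = 11 + 4*52 = 219
Ey = (dQ/dY)(Y/Q) = 4 * 52 / 219 = 208/219
Since Ey > 0, this is a normal good.

208/219 (normal good)


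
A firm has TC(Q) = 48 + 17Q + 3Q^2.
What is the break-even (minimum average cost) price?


AC(Q) = 48/Q + 17 + 3Q
To minimize: dAC/dQ = -48/Q^2 + 3 = 0
Q^2 = 48/3 = 16
Q* = 4
Min AC = 48/4 + 17 + 3*4
Min AC = 12 + 17 + 12 = 41

41


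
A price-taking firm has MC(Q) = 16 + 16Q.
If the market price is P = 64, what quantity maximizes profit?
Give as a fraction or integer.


In perfect competition, profit is maximized where P = MC.
64 = 16 + 16Q
48 = 16Q
Q* = 48/16 = 3

3


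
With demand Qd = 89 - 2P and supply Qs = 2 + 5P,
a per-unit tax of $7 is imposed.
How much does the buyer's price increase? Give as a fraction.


With a per-unit tax, the buyer's price increase depends on relative slopes.
Supply slope: d = 5, Demand slope: b = 2
Buyer's price increase = d * tax / (b + d)
= 5 * 7 / (2 + 5)
= 35 / 7 = 5

5


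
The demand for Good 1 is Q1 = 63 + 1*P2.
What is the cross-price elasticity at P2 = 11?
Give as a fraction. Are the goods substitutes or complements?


dQ1/dP2 = 1
At P2 = 11: Q1 = 63 + 1*11 = 74
Exy = (dQ1/dP2)(P2/Q1) = 1 * 11 / 74 = 11/74
Since Exy > 0, the goods are substitutes.

11/74 (substitutes)


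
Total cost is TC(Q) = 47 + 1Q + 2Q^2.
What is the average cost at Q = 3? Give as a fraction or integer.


TC(3) = 47 + 1*3 + 2*3^2
TC(3) = 47 + 3 + 18 = 68
AC = TC/Q = 68/3 = 68/3

68/3


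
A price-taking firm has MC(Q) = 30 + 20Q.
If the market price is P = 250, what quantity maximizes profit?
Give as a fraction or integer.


In perfect competition, profit is maximized where P = MC.
250 = 30 + 20Q
220 = 20Q
Q* = 220/20 = 11

11


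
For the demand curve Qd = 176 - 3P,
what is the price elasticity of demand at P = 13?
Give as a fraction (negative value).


dQ/dP = -3
At P = 13: Q = 176 - 3*13 = 137
E = (dQ/dP)(P/Q) = (-3)(13/137) = -39/137

-39/137


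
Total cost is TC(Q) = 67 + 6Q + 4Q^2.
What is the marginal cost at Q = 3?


MC = dTC/dQ = 6 + 2*4*Q
At Q = 3:
MC = 6 + 8*3
MC = 6 + 24 = 30

30


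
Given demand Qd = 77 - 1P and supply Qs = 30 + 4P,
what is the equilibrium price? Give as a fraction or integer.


At equilibrium, Qd = Qs.
77 - 1P = 30 + 4P
77 - 30 = 1P + 4P
47 = 5P
P* = 47/5 = 47/5

47/5


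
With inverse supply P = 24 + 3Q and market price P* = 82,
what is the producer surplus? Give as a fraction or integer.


Minimum supply price (at Q=0): P_min = 24
Quantity supplied at P* = 82:
Q* = (82 - 24)/3 = 58/3
PS = (1/2) * Q* * (P* - P_min)
PS = (1/2) * 58/3 * (82 - 24)
PS = (1/2) * 58/3 * 58 = 1682/3

1682/3


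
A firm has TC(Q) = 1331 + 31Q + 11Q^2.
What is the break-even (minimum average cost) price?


AC(Q) = 1331/Q + 31 + 11Q
To minimize: dAC/dQ = -1331/Q^2 + 11 = 0
Q^2 = 1331/11 = 121
Q* = 11
Min AC = 1331/11 + 31 + 11*11
Min AC = 121 + 31 + 121 = 273

273


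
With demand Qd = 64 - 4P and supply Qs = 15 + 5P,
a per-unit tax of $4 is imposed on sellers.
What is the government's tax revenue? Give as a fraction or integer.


With tax on sellers, new supply: Qs' = 15 + 5(P - 4)
= 5P - 5
New equilibrium quantity:
Q_new = 100/3
Tax revenue = tax * Q_new = 4 * 100/3 = 400/3

400/3


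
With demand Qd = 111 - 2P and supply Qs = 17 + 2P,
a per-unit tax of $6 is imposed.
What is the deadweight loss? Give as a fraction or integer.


Pre-tax equilibrium quantity: Q* = 64
Post-tax equilibrium quantity: Q_tax = 58
Reduction in quantity: Q* - Q_tax = 6
DWL = (1/2) * tax * (Q* - Q_tax)
DWL = (1/2) * 6 * 6 = 18

18


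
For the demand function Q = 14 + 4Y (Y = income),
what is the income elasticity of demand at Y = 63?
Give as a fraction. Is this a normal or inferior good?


dQ/dY = 4
At Y = 63: Q = 14 + 4*63 = 266
Ey = (dQ/dY)(Y/Q) = 4 * 63 / 266 = 18/19
Since Ey > 0, this is a normal good.

18/19 (normal good)


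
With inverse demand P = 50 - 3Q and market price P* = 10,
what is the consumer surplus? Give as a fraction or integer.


Maximum willingness to pay (at Q=0): P_max = 50
Quantity demanded at P* = 10:
Q* = (50 - 10)/3 = 40/3
CS = (1/2) * Q* * (P_max - P*)
CS = (1/2) * 40/3 * (50 - 10)
CS = (1/2) * 40/3 * 40 = 800/3

800/3


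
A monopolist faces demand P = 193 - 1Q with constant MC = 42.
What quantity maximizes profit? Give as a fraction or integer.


TR = P*Q = (193 - 1Q)Q = 193Q - 1Q^2
MR = dTR/dQ = 193 - 2Q
Set MR = MC:
193 - 2Q = 42
151 = 2Q
Q* = 151/2 = 151/2

151/2


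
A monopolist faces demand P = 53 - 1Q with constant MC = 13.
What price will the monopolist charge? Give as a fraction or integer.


MR = 53 - 2Q
Set MR = MC: 53 - 2Q = 13
Q* = 20
Substitute into demand:
P* = 53 - 1*20 = 33

33


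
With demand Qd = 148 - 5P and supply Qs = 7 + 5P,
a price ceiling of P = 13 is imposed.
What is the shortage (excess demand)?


At P = 13:
Qd = 148 - 5*13 = 83
Qs = 7 + 5*13 = 72
Shortage = Qd - Qs = 83 - 72 = 11

11


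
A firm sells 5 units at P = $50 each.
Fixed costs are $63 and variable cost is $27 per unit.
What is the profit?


Total Revenue = P * Q = 50 * 5 = $250
Total Cost = FC + VC*Q = 63 + 27*5 = $198
Profit = TR - TC = 250 - 198 = $52

$52


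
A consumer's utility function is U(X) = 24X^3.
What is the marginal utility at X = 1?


MU = dU/dX = 24*3*X^(3-1)
MU = 72*X^2
At X = 1:
MU = 72 * 1^2
MU = 72 * 1 = 72

72


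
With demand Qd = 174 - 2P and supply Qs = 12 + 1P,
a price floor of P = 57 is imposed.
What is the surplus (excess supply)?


At P = 57:
Qd = 174 - 2*57 = 60
Qs = 12 + 1*57 = 69
Surplus = Qs - Qd = 69 - 60 = 9

9


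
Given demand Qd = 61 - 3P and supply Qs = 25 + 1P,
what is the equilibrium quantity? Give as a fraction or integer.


First find equilibrium price:
61 - 3P = 25 + 1P
P* = 36/4 = 9
Then substitute into demand:
Q* = 61 - 3 * 9 = 34

34


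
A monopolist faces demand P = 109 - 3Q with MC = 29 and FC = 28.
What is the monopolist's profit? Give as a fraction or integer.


MR = MC: 109 - 6Q = 29
Q* = 40/3
P* = 109 - 3*40/3 = 69
Profit = (P* - MC)*Q* - FC
= (69 - 29)*40/3 - 28
= 40*40/3 - 28
= 1600/3 - 28 = 1516/3

1516/3


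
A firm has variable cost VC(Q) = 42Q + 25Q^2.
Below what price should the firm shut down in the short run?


AVC(Q) = VC(Q)/Q = 42 + 25Q
AVC is increasing in Q, so minimum AVC is at Q -> 0+.
Min AVC = 42
The firm should shut down if P < 42.

42


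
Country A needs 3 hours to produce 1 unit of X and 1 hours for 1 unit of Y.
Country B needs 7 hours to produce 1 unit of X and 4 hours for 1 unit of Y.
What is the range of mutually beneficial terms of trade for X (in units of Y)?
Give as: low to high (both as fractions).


Opportunity cost of X for Country A = hours_X / hours_Y = 3/1 = 3 units of Y
Opportunity cost of X for Country B = hours_X / hours_Y = 7/4 = 7/4 units of Y
Terms of trade must be between the two opportunity costs.
Range: 7/4 to 3

7/4 to 3


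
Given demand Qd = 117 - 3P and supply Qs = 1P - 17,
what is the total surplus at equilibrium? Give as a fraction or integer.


Find equilibrium: 117 - 3P = 1P - 17
117 + 17 = 4P
P* = 134/4 = 67/2
Q* = 1*67/2 - 17 = 33/2
Inverse demand: P = 39 - Q/3, so P_max = 39
Inverse supply: P = 17 + Q/1, so P_min = 17
CS = (1/2) * 33/2 * (39 - 67/2) = 363/8
PS = (1/2) * 33/2 * (67/2 - 17) = 1089/8
TS = CS + PS = 363/8 + 1089/8 = 363/2

363/2


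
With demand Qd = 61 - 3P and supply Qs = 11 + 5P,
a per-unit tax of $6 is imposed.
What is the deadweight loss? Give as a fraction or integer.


Pre-tax equilibrium quantity: Q* = 169/4
Post-tax equilibrium quantity: Q_tax = 31
Reduction in quantity: Q* - Q_tax = 45/4
DWL = (1/2) * tax * (Q* - Q_tax)
DWL = (1/2) * 6 * 45/4 = 135/4

135/4


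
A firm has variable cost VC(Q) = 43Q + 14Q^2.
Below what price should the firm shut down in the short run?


AVC(Q) = VC(Q)/Q = 43 + 14Q
AVC is increasing in Q, so minimum AVC is at Q -> 0+.
Min AVC = 43
The firm should shut down if P < 43.

43


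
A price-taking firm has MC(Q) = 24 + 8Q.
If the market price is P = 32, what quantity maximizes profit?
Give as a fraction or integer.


In perfect competition, profit is maximized where P = MC.
32 = 24 + 8Q
8 = 8Q
Q* = 8/8 = 1

1


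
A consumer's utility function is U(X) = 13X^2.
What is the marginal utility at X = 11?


MU = dU/dX = 13*2*X^(2-1)
MU = 26*X^1
At X = 11:
MU = 26 * 11^1
MU = 26 * 11 = 286

286


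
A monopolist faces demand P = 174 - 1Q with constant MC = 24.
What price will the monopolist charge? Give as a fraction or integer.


MR = 174 - 2Q
Set MR = MC: 174 - 2Q = 24
Q* = 75
Substitute into demand:
P* = 174 - 1*75 = 99

99


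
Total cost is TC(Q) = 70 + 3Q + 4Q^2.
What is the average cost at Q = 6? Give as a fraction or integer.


TC(6) = 70 + 3*6 + 4*6^2
TC(6) = 70 + 18 + 144 = 232
AC = TC/Q = 232/6 = 116/3

116/3


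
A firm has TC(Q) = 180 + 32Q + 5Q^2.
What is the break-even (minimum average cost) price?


AC(Q) = 180/Q + 32 + 5Q
To minimize: dAC/dQ = -180/Q^2 + 5 = 0
Q^2 = 180/5 = 36
Q* = 6
Min AC = 180/6 + 32 + 5*6
Min AC = 30 + 32 + 30 = 92

92


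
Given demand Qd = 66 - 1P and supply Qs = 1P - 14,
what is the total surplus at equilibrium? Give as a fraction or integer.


Find equilibrium: 66 - 1P = 1P - 14
66 + 14 = 2P
P* = 80/2 = 40
Q* = 1*40 - 14 = 26
Inverse demand: P = 66 - Q/1, so P_max = 66
Inverse supply: P = 14 + Q/1, so P_min = 14
CS = (1/2) * 26 * (66 - 40) = 338
PS = (1/2) * 26 * (40 - 14) = 338
TS = CS + PS = 338 + 338 = 676

676


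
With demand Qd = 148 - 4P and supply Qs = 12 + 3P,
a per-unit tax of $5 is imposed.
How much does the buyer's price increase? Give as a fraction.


With a per-unit tax, the buyer's price increase depends on relative slopes.
Supply slope: d = 3, Demand slope: b = 4
Buyer's price increase = d * tax / (b + d)
= 3 * 5 / (4 + 3)
= 15 / 7 = 15/7

15/7


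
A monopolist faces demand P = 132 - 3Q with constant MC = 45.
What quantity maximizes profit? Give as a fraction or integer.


TR = P*Q = (132 - 3Q)Q = 132Q - 3Q^2
MR = dTR/dQ = 132 - 6Q
Set MR = MC:
132 - 6Q = 45
87 = 6Q
Q* = 87/6 = 29/2

29/2


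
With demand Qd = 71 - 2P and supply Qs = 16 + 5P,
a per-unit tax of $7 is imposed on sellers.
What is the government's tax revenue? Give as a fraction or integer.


With tax on sellers, new supply: Qs' = 16 + 5(P - 7)
= 5P - 19
New equilibrium quantity:
Q_new = 317/7
Tax revenue = tax * Q_new = 7 * 317/7 = 317

317


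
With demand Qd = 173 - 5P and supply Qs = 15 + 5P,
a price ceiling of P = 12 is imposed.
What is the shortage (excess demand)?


At P = 12:
Qd = 173 - 5*12 = 113
Qs = 15 + 5*12 = 75
Shortage = Qd - Qs = 113 - 75 = 38

38


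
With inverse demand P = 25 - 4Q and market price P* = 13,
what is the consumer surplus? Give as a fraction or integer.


Maximum willingness to pay (at Q=0): P_max = 25
Quantity demanded at P* = 13:
Q* = (25 - 13)/4 = 3
CS = (1/2) * Q* * (P_max - P*)
CS = (1/2) * 3 * (25 - 13)
CS = (1/2) * 3 * 12 = 18

18


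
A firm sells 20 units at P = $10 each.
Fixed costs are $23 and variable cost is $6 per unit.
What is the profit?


Total Revenue = P * Q = 10 * 20 = $200
Total Cost = FC + VC*Q = 23 + 6*20 = $143
Profit = TR - TC = 200 - 143 = $57

$57


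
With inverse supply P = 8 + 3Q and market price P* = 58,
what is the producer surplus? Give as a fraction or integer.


Minimum supply price (at Q=0): P_min = 8
Quantity supplied at P* = 58:
Q* = (58 - 8)/3 = 50/3
PS = (1/2) * Q* * (P* - P_min)
PS = (1/2) * 50/3 * (58 - 8)
PS = (1/2) * 50/3 * 50 = 1250/3

1250/3


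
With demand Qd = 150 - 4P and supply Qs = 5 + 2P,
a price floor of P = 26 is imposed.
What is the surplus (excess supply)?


At P = 26:
Qd = 150 - 4*26 = 46
Qs = 5 + 2*26 = 57
Surplus = Qs - Qd = 57 - 46 = 11

11


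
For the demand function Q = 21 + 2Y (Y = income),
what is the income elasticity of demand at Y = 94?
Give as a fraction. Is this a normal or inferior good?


dQ/dY = 2
At Y = 94: Q = 21 + 2*94 = 209
Ey = (dQ/dY)(Y/Q) = 2 * 94 / 209 = 188/209
Since Ey > 0, this is a normal good.

188/209 (normal good)


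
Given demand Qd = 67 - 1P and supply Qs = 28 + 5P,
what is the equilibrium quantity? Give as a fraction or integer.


First find equilibrium price:
67 - 1P = 28 + 5P
P* = 39/6 = 13/2
Then substitute into demand:
Q* = 67 - 1 * 13/2 = 121/2

121/2


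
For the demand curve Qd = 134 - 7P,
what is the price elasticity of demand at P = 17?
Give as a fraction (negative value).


dQ/dP = -7
At P = 17: Q = 134 - 7*17 = 15
E = (dQ/dP)(P/Q) = (-7)(17/15) = -119/15

-119/15


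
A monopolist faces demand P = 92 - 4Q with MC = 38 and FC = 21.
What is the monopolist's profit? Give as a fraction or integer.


MR = MC: 92 - 8Q = 38
Q* = 27/4
P* = 92 - 4*27/4 = 65
Profit = (P* - MC)*Q* - FC
= (65 - 38)*27/4 - 21
= 27*27/4 - 21
= 729/4 - 21 = 645/4

645/4


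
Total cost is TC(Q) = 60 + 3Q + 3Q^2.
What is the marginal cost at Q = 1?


MC = dTC/dQ = 3 + 2*3*Q
At Q = 1:
MC = 3 + 6*1
MC = 3 + 6 = 9

9


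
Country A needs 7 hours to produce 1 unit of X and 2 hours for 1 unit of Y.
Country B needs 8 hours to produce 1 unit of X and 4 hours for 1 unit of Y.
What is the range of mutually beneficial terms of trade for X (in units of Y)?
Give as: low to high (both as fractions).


Opportunity cost of X for Country A = hours_X / hours_Y = 7/2 = 7/2 units of Y
Opportunity cost of X for Country B = hours_X / hours_Y = 8/4 = 2 units of Y
Terms of trade must be between the two opportunity costs.
Range: 2 to 7/2

2 to 7/2


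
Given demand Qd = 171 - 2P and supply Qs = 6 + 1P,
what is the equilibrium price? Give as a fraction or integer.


At equilibrium, Qd = Qs.
171 - 2P = 6 + 1P
171 - 6 = 2P + 1P
165 = 3P
P* = 165/3 = 55

55


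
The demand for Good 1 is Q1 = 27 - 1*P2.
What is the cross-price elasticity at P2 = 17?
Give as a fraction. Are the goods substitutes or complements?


dQ1/dP2 = -1
At P2 = 17: Q1 = 27 - 1*17 = 10
Exy = (dQ1/dP2)(P2/Q1) = -1 * 17 / 10 = -17/10
Since Exy < 0, the goods are complements.

-17/10 (complements)


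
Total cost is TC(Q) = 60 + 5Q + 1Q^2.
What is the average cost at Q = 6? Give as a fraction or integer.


TC(6) = 60 + 5*6 + 1*6^2
TC(6) = 60 + 30 + 36 = 126
AC = TC/Q = 126/6 = 21

21


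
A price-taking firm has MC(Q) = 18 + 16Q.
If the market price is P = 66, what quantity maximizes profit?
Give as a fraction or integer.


In perfect competition, profit is maximized where P = MC.
66 = 18 + 16Q
48 = 16Q
Q* = 48/16 = 3

3


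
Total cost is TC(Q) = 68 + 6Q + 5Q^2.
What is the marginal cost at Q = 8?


MC = dTC/dQ = 6 + 2*5*Q
At Q = 8:
MC = 6 + 10*8
MC = 6 + 80 = 86

86


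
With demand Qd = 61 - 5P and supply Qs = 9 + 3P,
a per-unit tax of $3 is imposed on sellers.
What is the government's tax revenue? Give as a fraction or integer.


With tax on sellers, new supply: Qs' = 9 + 3(P - 3)
= 0 + 3P
New equilibrium quantity:
Q_new = 183/8
Tax revenue = tax * Q_new = 3 * 183/8 = 549/8

549/8


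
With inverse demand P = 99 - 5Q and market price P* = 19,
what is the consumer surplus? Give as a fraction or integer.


Maximum willingness to pay (at Q=0): P_max = 99
Quantity demanded at P* = 19:
Q* = (99 - 19)/5 = 16
CS = (1/2) * Q* * (P_max - P*)
CS = (1/2) * 16 * (99 - 19)
CS = (1/2) * 16 * 80 = 640

640


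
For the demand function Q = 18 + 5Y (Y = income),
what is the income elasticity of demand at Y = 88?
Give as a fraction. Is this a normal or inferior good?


dQ/dY = 5
At Y = 88: Q = 18 + 5*88 = 458
Ey = (dQ/dY)(Y/Q) = 5 * 88 / 458 = 220/229
Since Ey > 0, this is a normal good.

220/229 (normal good)


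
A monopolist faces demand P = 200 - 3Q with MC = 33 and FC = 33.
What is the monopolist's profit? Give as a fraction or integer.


MR = MC: 200 - 6Q = 33
Q* = 167/6
P* = 200 - 3*167/6 = 233/2
Profit = (P* - MC)*Q* - FC
= (233/2 - 33)*167/6 - 33
= 167/2*167/6 - 33
= 27889/12 - 33 = 27493/12

27493/12


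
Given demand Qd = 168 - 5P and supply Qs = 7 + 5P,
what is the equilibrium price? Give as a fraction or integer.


At equilibrium, Qd = Qs.
168 - 5P = 7 + 5P
168 - 7 = 5P + 5P
161 = 10P
P* = 161/10 = 161/10

161/10


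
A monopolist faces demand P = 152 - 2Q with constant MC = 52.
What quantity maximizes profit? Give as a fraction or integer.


TR = P*Q = (152 - 2Q)Q = 152Q - 2Q^2
MR = dTR/dQ = 152 - 4Q
Set MR = MC:
152 - 4Q = 52
100 = 4Q
Q* = 100/4 = 25

25


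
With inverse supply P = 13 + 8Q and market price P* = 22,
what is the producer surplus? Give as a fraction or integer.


Minimum supply price (at Q=0): P_min = 13
Quantity supplied at P* = 22:
Q* = (22 - 13)/8 = 9/8
PS = (1/2) * Q* * (P* - P_min)
PS = (1/2) * 9/8 * (22 - 13)
PS = (1/2) * 9/8 * 9 = 81/16

81/16


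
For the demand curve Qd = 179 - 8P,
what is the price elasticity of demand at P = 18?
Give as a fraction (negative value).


dQ/dP = -8
At P = 18: Q = 179 - 8*18 = 35
E = (dQ/dP)(P/Q) = (-8)(18/35) = -144/35

-144/35


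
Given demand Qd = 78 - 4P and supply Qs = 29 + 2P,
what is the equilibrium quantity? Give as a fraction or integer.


First find equilibrium price:
78 - 4P = 29 + 2P
P* = 49/6 = 49/6
Then substitute into demand:
Q* = 78 - 4 * 49/6 = 136/3

136/3


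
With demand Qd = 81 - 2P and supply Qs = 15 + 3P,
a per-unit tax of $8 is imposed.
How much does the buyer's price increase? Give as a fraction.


With a per-unit tax, the buyer's price increase depends on relative slopes.
Supply slope: d = 3, Demand slope: b = 2
Buyer's price increase = d * tax / (b + d)
= 3 * 8 / (2 + 3)
= 24 / 5 = 24/5

24/5


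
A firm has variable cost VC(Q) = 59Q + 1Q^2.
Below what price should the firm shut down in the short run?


AVC(Q) = VC(Q)/Q = 59 + 1Q
AVC is increasing in Q, so minimum AVC is at Q -> 0+.
Min AVC = 59
The firm should shut down if P < 59.

59


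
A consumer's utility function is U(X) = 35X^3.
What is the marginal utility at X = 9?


MU = dU/dX = 35*3*X^(3-1)
MU = 105*X^2
At X = 9:
MU = 105 * 9^2
MU = 105 * 81 = 8505

8505


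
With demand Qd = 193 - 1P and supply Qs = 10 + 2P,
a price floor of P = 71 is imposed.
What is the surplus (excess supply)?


At P = 71:
Qd = 193 - 1*71 = 122
Qs = 10 + 2*71 = 152
Surplus = Qs - Qd = 152 - 122 = 30

30


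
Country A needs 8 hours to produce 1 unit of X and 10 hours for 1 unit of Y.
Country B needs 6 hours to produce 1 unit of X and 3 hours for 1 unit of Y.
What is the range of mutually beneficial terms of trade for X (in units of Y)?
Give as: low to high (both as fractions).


Opportunity cost of X for Country A = hours_X / hours_Y = 8/10 = 4/5 units of Y
Opportunity cost of X for Country B = hours_X / hours_Y = 6/3 = 2 units of Y
Terms of trade must be between the two opportunity costs.
Range: 4/5 to 2

4/5 to 2


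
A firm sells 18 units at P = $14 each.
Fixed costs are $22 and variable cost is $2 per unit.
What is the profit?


Total Revenue = P * Q = 14 * 18 = $252
Total Cost = FC + VC*Q = 22 + 2*18 = $58
Profit = TR - TC = 252 - 58 = $194

$194


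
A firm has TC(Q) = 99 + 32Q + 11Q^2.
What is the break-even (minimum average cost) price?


AC(Q) = 99/Q + 32 + 11Q
To minimize: dAC/dQ = -99/Q^2 + 11 = 0
Q^2 = 99/11 = 9
Q* = 3
Min AC = 99/3 + 32 + 11*3
Min AC = 33 + 32 + 33 = 98

98


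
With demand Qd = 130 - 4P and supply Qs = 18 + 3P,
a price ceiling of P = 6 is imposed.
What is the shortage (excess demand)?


At P = 6:
Qd = 130 - 4*6 = 106
Qs = 18 + 3*6 = 36
Shortage = Qd - Qs = 106 - 36 = 70

70


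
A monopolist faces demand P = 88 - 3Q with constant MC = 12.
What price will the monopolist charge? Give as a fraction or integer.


MR = 88 - 6Q
Set MR = MC: 88 - 6Q = 12
Q* = 38/3
Substitute into demand:
P* = 88 - 3*38/3 = 50

50


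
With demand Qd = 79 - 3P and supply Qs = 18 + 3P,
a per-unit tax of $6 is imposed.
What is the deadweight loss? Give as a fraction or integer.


Pre-tax equilibrium quantity: Q* = 97/2
Post-tax equilibrium quantity: Q_tax = 79/2
Reduction in quantity: Q* - Q_tax = 9
DWL = (1/2) * tax * (Q* - Q_tax)
DWL = (1/2) * 6 * 9 = 27

27


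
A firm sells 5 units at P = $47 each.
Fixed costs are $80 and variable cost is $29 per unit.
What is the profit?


Total Revenue = P * Q = 47 * 5 = $235
Total Cost = FC + VC*Q = 80 + 29*5 = $225
Profit = TR - TC = 235 - 225 = $10

$10


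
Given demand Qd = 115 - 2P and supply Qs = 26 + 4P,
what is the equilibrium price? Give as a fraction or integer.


At equilibrium, Qd = Qs.
115 - 2P = 26 + 4P
115 - 26 = 2P + 4P
89 = 6P
P* = 89/6 = 89/6

89/6


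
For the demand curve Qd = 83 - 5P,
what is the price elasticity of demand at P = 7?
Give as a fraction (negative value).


dQ/dP = -5
At P = 7: Q = 83 - 5*7 = 48
E = (dQ/dP)(P/Q) = (-5)(7/48) = -35/48

-35/48


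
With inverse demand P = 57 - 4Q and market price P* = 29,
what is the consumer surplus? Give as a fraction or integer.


Maximum willingness to pay (at Q=0): P_max = 57
Quantity demanded at P* = 29:
Q* = (57 - 29)/4 = 7
CS = (1/2) * Q* * (P_max - P*)
CS = (1/2) * 7 * (57 - 29)
CS = (1/2) * 7 * 28 = 98

98


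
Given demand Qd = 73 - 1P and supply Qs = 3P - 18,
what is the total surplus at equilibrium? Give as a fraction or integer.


Find equilibrium: 73 - 1P = 3P - 18
73 + 18 = 4P
P* = 91/4 = 91/4
Q* = 3*91/4 - 18 = 201/4
Inverse demand: P = 73 - Q/1, so P_max = 73
Inverse supply: P = 6 + Q/3, so P_min = 6
CS = (1/2) * 201/4 * (73 - 91/4) = 40401/32
PS = (1/2) * 201/4 * (91/4 - 6) = 13467/32
TS = CS + PS = 40401/32 + 13467/32 = 13467/8

13467/8


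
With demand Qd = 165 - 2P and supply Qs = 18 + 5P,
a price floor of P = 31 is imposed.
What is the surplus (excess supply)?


At P = 31:
Qd = 165 - 2*31 = 103
Qs = 18 + 5*31 = 173
Surplus = Qs - Qd = 173 - 103 = 70

70


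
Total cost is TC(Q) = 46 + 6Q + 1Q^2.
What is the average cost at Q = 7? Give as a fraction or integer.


TC(7) = 46 + 6*7 + 1*7^2
TC(7) = 46 + 42 + 49 = 137
AC = TC/Q = 137/7 = 137/7

137/7


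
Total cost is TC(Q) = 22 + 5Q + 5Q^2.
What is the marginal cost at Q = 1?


MC = dTC/dQ = 5 + 2*5*Q
At Q = 1:
MC = 5 + 10*1
MC = 5 + 10 = 15

15


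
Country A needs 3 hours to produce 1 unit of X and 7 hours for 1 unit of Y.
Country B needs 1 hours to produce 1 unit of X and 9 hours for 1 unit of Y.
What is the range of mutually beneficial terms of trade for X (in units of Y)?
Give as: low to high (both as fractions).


Opportunity cost of X for Country A = hours_X / hours_Y = 3/7 = 3/7 units of Y
Opportunity cost of X for Country B = hours_X / hours_Y = 1/9 = 1/9 units of Y
Terms of trade must be between the two opportunity costs.
Range: 1/9 to 3/7

1/9 to 3/7


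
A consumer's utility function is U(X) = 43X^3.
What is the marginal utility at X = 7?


MU = dU/dX = 43*3*X^(3-1)
MU = 129*X^2
At X = 7:
MU = 129 * 7^2
MU = 129 * 49 = 6321

6321


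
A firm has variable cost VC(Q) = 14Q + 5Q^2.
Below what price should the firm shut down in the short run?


AVC(Q) = VC(Q)/Q = 14 + 5Q
AVC is increasing in Q, so minimum AVC is at Q -> 0+.
Min AVC = 14
The firm should shut down if P < 14.

14


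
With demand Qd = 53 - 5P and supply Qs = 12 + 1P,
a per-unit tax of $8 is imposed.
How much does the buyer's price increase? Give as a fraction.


With a per-unit tax, the buyer's price increase depends on relative slopes.
Supply slope: d = 1, Demand slope: b = 5
Buyer's price increase = d * tax / (b + d)
= 1 * 8 / (5 + 1)
= 8 / 6 = 4/3

4/3


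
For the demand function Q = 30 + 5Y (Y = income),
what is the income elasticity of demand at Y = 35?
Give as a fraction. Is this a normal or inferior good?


dQ/dY = 5
At Y = 35: Q = 30 + 5*35 = 205
Ey = (dQ/dY)(Y/Q) = 5 * 35 / 205 = 35/41
Since Ey > 0, this is a normal good.

35/41 (normal good)


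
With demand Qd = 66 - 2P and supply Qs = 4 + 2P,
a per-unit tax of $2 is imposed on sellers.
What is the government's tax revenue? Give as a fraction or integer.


With tax on sellers, new supply: Qs' = 4 + 2(P - 2)
= 0 + 2P
New equilibrium quantity:
Q_new = 33
Tax revenue = tax * Q_new = 2 * 33 = 66

66


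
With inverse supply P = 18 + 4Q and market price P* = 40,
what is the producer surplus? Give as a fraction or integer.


Minimum supply price (at Q=0): P_min = 18
Quantity supplied at P* = 40:
Q* = (40 - 18)/4 = 11/2
PS = (1/2) * Q* * (P* - P_min)
PS = (1/2) * 11/2 * (40 - 18)
PS = (1/2) * 11/2 * 22 = 121/2

121/2


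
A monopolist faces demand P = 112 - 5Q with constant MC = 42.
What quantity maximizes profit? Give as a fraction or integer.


TR = P*Q = (112 - 5Q)Q = 112Q - 5Q^2
MR = dTR/dQ = 112 - 10Q
Set MR = MC:
112 - 10Q = 42
70 = 10Q
Q* = 70/10 = 7

7


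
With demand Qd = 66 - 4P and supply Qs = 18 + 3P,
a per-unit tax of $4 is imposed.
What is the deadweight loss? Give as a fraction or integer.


Pre-tax equilibrium quantity: Q* = 270/7
Post-tax equilibrium quantity: Q_tax = 222/7
Reduction in quantity: Q* - Q_tax = 48/7
DWL = (1/2) * tax * (Q* - Q_tax)
DWL = (1/2) * 4 * 48/7 = 96/7

96/7


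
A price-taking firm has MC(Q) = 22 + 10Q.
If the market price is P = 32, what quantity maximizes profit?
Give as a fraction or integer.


In perfect competition, profit is maximized where P = MC.
32 = 22 + 10Q
10 = 10Q
Q* = 10/10 = 1

1


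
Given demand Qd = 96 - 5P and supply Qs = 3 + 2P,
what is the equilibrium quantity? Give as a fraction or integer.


First find equilibrium price:
96 - 5P = 3 + 2P
P* = 93/7 = 93/7
Then substitute into demand:
Q* = 96 - 5 * 93/7 = 207/7

207/7


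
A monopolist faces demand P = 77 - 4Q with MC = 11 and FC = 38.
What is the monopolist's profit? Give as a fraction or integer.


MR = MC: 77 - 8Q = 11
Q* = 33/4
P* = 77 - 4*33/4 = 44
Profit = (P* - MC)*Q* - FC
= (44 - 11)*33/4 - 38
= 33*33/4 - 38
= 1089/4 - 38 = 937/4

937/4


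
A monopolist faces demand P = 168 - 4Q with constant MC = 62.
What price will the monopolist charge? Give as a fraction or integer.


MR = 168 - 8Q
Set MR = MC: 168 - 8Q = 62
Q* = 53/4
Substitute into demand:
P* = 168 - 4*53/4 = 115

115


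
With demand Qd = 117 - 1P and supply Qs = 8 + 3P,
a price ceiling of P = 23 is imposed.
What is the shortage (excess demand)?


At P = 23:
Qd = 117 - 1*23 = 94
Qs = 8 + 3*23 = 77
Shortage = Qd - Qs = 94 - 77 = 17

17


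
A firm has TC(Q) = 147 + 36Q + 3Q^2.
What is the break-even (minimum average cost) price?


AC(Q) = 147/Q + 36 + 3Q
To minimize: dAC/dQ = -147/Q^2 + 3 = 0
Q^2 = 147/3 = 49
Q* = 7
Min AC = 147/7 + 36 + 3*7
Min AC = 21 + 36 + 21 = 78

78


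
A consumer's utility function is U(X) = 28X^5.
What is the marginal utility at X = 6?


MU = dU/dX = 28*5*X^(5-1)
MU = 140*X^4
At X = 6:
MU = 140 * 6^4
MU = 140 * 1296 = 181440

181440
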